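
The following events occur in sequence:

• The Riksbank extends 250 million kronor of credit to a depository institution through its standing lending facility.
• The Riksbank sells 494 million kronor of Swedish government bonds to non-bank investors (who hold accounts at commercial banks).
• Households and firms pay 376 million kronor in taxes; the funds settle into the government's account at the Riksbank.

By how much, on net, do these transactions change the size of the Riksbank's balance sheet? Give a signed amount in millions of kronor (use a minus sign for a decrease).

-244 million

Discount-window loan 250 million kronor: a Riksbank asset is acquired → +250M.
Asset sale (to non-banks) 494 million kronor: a Riksbank asset is shed → −494M.
Government account inflow 376 million kronor: only the composition of liabilities changes → 0.
Net: 250 − 494 + 0 = -244 million.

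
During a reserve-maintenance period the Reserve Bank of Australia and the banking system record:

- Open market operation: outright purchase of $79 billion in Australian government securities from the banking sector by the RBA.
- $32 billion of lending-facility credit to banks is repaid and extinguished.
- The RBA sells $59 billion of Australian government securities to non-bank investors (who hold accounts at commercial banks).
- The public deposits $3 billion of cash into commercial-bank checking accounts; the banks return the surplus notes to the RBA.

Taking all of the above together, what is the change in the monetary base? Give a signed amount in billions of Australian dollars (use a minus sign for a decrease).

-$12 billion

RBA balance sheet:
  Assets:      Securities +$20B, Loans to banks −$32B
  Liabilities: Bank reserves −$9B, Currency in circulation −$3B
Monetary base = currency + reserves: −$3B + (−$9B) = -$12 billion.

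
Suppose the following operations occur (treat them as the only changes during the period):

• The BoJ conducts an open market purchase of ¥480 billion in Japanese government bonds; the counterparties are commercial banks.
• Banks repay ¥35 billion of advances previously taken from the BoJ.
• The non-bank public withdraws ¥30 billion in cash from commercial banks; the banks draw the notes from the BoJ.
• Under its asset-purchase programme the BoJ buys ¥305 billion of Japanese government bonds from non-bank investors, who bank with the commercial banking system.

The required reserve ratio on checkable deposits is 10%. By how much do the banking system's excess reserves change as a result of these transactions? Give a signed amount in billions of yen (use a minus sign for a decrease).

OMO purchase (from banks) ¥480 billion: reserves +¥480B, deposits 0.
Discount-window repayment ¥35 billion: reserves −¥35B, deposits 0.
Currency withdrawal ¥30 billion: reserves −¥30B, deposits −¥30B.
Asset purchase (from non-banks) ¥305 billion: reserves +¥305B, deposits +¥305B.
Totals: Δreserves = +¥720B, Δdeposits = +¥275B.
Δrequired reserves = 10% × +¥275B = +¥27.5B.
Δexcess reserves = Δreserves − Δrequired = +¥720B − (+¥27.5B) = +¥692.5 billion.

+¥692.5 billion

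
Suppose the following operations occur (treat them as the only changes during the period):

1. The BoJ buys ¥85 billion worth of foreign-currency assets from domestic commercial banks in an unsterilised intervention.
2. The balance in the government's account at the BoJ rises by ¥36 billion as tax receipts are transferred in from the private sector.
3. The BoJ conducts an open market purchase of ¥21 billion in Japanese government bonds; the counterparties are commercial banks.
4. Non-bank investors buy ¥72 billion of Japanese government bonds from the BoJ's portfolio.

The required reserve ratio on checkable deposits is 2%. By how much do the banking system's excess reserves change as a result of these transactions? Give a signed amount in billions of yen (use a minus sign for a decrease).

+¥0.16 billion

FX purchase ¥85 billion: reserves +¥85B, deposits 0.
Government account inflow ¥36 billion: reserves −¥36B, deposits −¥36B.
OMO purchase (from banks) ¥21 billion: reserves +¥21B, deposits 0.
Asset sale (to non-banks) ¥72 billion: reserves −¥72B, deposits −¥72B.
Totals: Δreserves = −¥2B, Δdeposits = −¥108B.
Δrequired reserves = 2% × −¥108B = −¥2.16B.
Δexcess reserves = Δreserves − Δrequired = −¥2B − (−¥2.16B) = +¥0.16 billion.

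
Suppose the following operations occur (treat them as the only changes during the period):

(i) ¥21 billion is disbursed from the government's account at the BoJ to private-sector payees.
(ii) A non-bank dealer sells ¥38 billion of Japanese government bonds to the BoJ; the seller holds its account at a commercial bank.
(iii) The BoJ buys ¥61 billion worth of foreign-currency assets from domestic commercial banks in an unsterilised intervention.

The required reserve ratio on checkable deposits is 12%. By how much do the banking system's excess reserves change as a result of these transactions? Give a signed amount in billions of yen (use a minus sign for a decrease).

Government spending ¥21 billion: reserves +¥21B, deposits +¥21B.
Asset purchase (from non-banks) ¥38 billion: reserves +¥38B, deposits +¥38B.
FX purchase ¥61 billion: reserves +¥61B, deposits 0.
Totals: Δreserves = +¥120B, Δdeposits = +¥59B.
Δrequired reserves = 12% × +¥59B = +¥7.08B.
Δexcess reserves = Δreserves − Δrequired = +¥120B − (+¥7.08B) = +¥112.92 billion.

+¥112.92 billion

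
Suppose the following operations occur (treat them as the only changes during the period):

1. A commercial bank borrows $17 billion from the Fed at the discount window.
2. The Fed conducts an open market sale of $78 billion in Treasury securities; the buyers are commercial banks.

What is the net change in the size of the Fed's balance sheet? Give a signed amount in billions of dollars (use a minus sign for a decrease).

-$61 billion

Discount-window loan $17 billion: a Fed asset is acquired → +$17B.
OMO sale (to banks) $78 billion: a Fed asset is shed → −$78B.
Net: 17 − 78 = -$61 billion.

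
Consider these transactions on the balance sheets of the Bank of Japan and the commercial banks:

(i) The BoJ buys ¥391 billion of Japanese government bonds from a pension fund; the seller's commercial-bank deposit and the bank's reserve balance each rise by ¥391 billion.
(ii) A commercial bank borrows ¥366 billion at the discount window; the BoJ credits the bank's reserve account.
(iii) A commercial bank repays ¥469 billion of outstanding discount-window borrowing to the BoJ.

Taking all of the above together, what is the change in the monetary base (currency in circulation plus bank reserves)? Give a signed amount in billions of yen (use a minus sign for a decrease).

+¥288 billion

Asset purchase (from non-banks) ¥391 billion: BoJ balance sheet expands → +¥391B.
Discount-window loan ¥366 billion: BoJ balance sheet expands → +¥366B.
Discount-window repayment ¥469 billion: BoJ balance sheet contracts → −¥469B.
Net: 391 + 366 − 469 = +¥288 billion.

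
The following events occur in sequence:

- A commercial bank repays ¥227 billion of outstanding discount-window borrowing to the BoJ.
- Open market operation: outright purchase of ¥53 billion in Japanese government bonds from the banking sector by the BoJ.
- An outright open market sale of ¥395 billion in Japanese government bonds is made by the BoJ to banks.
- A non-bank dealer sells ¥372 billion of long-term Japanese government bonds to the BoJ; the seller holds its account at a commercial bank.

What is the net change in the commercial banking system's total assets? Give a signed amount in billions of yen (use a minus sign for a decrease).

+¥145 billion

BoJ balance sheet:
  Assets:      Securities +¥30B, Loans to banks −¥227B
  Liabilities: Bank reserves −¥197B
Commercial banking system:
  Assets:      Reserves at CB −¥197B, Securities +¥342B
  Liabilities: Checkable deposits +¥372B, Borrowings from CB −¥227B
Change in total bank assets = +¥145 billion.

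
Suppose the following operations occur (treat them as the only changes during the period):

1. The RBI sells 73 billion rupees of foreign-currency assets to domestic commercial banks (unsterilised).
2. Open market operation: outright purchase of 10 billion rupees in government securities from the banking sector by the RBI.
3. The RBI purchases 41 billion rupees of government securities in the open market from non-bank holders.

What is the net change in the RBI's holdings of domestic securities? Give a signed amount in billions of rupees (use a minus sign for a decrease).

RBI balance sheet:
  Assets:      Securities +51B, Foreign assets −73B
  Liabilities: Bank reserves −22B
So the change in the RBI's holdings of domestic securities is +51 billion.

+51 billion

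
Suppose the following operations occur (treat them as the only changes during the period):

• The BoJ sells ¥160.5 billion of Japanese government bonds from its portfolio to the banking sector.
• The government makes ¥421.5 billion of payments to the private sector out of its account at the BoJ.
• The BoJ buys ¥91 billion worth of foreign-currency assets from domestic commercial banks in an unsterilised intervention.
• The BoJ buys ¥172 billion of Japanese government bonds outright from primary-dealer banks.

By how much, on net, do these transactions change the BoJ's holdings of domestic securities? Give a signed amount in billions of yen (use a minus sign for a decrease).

+¥11.5 billion

OMO sale (to banks) ¥160.5 billion: securities removed from the BoJ's portfolio → −¥160.5B.
Government spending ¥421.5 billion: the BoJ's securities portfolio is untouched → 0.
FX purchase ¥91 billion: the BoJ's securities portfolio is untouched → 0.
OMO purchase (from banks) ¥172 billion: securities added to the BoJ's portfolio → +¥172B.
Net: −160.5 + 0 + 0 + 172 = +¥11.5 billion.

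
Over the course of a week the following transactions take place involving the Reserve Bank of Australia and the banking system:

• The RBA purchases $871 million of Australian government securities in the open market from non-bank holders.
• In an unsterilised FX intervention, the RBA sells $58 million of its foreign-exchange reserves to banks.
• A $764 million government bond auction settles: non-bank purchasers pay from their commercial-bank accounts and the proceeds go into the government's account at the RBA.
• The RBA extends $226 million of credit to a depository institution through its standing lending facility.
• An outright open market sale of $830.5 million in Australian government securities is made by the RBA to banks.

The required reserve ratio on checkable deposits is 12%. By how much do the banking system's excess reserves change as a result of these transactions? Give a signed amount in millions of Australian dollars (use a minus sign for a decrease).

Asset purchase (from non-banks) $871 million: reserves +$871M, deposits +$871M.
FX sale $58 million: reserves −$58M, deposits 0.
Government account inflow $764 million: reserves −$764M, deposits −$764M.
Discount-window loan $226 million: reserves +$226M, deposits 0.
OMO sale (to banks) $830.5 million: reserves −$830.5M, deposits 0.
Totals: Δreserves = −$555.5M, Δdeposits = +$107M.
Δrequired reserves = 12% × +$107M = +$12.84M.
Δexcess reserves = Δreserves − Δrequired = −$555.5M − (+$12.84M) = -$568.34 million.

-$568.34 million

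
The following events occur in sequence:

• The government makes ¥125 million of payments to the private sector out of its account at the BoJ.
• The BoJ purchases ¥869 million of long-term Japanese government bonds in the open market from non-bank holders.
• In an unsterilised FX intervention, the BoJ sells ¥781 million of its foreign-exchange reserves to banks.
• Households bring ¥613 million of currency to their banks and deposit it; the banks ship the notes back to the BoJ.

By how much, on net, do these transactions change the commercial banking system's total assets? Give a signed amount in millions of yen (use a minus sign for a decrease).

+¥1607 million

Government spending ¥125 million: bank balance sheets expand → +¥125M.
Asset purchase (from non-banks) ¥869 million: bank balance sheets expand → +¥869M.
FX sale ¥781 million: just an asset swap on bank balance sheets → 0.
Currency deposit ¥613 million: bank balance sheets expand → +¥613M.
Net: 125 + 869 + 0 + 613 = +¥1607 million.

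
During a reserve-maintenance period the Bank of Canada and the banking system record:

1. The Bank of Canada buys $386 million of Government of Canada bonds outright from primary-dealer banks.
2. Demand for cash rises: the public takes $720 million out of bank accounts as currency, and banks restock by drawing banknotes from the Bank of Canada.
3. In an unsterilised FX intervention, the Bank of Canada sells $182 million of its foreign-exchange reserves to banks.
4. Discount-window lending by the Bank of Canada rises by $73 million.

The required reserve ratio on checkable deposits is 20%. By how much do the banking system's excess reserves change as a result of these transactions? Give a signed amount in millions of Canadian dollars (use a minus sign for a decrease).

-$299 million

OMO purchase (from banks) $386 million: reserves +$386M, deposits 0.
Currency withdrawal $720 million: reserves −$720M, deposits −$720M.
FX sale $182 million: reserves −$182M, deposits 0.
Discount-window loan $73 million: reserves +$73M, deposits 0.
Totals: Δreserves = −$443M, Δdeposits = −$720M.
Δrequired reserves = 20% × −$720M = −$144M.
Δexcess reserves = Δreserves − Δrequired = −$443M − (−$144M) = -$299 million.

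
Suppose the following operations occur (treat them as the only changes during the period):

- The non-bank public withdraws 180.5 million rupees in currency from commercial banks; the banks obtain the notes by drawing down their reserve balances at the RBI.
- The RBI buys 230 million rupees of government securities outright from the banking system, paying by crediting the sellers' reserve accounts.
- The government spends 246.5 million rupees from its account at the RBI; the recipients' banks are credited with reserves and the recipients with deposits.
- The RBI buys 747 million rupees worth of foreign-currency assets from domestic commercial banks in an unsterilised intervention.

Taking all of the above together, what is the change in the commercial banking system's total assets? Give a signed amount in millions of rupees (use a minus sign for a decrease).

+66 million

RBI balance sheet:
  Assets:      Securities +230M, Foreign assets +747M
  Liabilities: Bank reserves +1043M, Currency in circulation +180.5M, Government deposits −246.5M
Commercial banking system:
  Assets:      Reserves at CB +1043M, Securities −230M, Foreign assets −747M
  Liabilities: Checkable deposits +66M
Change in total bank assets = +66 million.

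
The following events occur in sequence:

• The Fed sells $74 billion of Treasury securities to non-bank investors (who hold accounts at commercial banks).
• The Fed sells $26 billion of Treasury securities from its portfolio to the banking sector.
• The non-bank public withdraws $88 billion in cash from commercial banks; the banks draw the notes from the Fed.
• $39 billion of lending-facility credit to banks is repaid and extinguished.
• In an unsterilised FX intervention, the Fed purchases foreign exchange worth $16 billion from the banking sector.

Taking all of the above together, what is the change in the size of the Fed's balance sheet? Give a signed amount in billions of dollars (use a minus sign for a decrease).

-$123 billion

Fed balance sheet:
  Assets:      Securities −$100B, Loans to banks −$39B, Foreign assets +$16B
  Liabilities: Bank reserves −$211B, Currency in circulation +$88B
Change in total Fed assets = -$123 billion.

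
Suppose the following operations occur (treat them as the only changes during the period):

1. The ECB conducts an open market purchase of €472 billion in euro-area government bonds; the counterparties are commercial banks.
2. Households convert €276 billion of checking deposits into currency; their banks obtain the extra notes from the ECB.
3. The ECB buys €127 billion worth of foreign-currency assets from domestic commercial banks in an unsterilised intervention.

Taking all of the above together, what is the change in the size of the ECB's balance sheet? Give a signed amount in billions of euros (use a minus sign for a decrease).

+€599 billion

OMO purchase (from banks) €472 billion: an ECB asset is acquired → +€472B.
Currency withdrawal €276 billion: only the composition of liabilities changes → 0.
FX purchase €127 billion: an ECB asset is acquired → +€127B.
Net: 472 + 0 + 127 = +€599 billion.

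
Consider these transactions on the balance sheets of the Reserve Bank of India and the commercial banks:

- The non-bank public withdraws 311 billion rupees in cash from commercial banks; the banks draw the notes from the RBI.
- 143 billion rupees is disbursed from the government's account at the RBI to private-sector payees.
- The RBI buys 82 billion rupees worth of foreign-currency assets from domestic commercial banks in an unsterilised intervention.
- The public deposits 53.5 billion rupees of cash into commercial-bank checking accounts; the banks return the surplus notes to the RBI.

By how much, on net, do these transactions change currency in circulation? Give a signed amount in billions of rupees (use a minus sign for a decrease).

+257.5 billion

Currency withdrawal 311 billion rupees: notes leave the central bank → +311B.
Government spending 143 billion rupees: no currency enters or leaves circulation → 0.
FX purchase 82 billion rupees: no currency enters or leaves circulation → 0.
Currency deposit 53.5 billion rupees: notes return to the central bank → −53.5B.
Net: 311 + 0 + 0 − 53.5 = +257.5 billion.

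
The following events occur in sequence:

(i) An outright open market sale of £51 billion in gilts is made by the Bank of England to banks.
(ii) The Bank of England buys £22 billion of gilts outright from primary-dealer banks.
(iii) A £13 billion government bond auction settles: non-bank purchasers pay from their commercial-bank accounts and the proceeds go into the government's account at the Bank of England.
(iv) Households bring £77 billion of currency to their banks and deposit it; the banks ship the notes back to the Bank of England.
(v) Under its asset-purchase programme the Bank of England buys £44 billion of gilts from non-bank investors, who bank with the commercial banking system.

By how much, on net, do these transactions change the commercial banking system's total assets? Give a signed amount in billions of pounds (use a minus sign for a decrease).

+£108 billion

Bank of England balance sheet:
  Assets:      Securities +£15B
  Liabilities: Bank reserves +£79B, Currency in circulation −£77B, Government deposits +£13B
Commercial banking system:
  Assets:      Reserves at CB +£79B, Securities +£29B
  Liabilities: Checkable deposits +£108B
Change in total bank assets = +£108 billion.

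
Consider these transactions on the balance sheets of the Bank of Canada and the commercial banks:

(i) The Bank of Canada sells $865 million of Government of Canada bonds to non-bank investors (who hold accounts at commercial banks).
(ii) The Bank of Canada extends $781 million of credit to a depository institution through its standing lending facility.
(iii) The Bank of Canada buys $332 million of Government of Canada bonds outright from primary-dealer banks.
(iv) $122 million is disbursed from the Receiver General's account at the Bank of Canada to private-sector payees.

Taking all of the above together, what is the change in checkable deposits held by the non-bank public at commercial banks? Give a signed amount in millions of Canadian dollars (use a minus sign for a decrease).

-$743 million

Bank of Canada balance sheet:
  Assets:      Securities −$533M, Loans to banks +$781M
  Liabilities: Bank reserves +$370M, Government deposits −$122M
Commercial banking system:
  Assets:      Reserves at CB +$370M, Securities −$332M
  Liabilities: Checkable deposits −$743M, Borrowings from CB +$781M
So the change in checkable deposits held by the non-bank public at commercial banks is -$743 million.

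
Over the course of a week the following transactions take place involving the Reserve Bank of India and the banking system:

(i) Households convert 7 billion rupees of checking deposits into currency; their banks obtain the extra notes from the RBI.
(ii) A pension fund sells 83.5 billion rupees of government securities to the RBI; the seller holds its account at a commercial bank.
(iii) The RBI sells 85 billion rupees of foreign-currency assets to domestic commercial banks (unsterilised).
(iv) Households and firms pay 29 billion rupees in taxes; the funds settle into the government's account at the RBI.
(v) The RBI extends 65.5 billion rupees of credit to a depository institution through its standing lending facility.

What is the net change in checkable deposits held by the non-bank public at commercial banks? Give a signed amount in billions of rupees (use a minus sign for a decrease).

Currency withdrawal 7 billion rupees: non-bank counterparties' bank balances fall → −7B.
Asset purchase (from non-banks) 83.5 billion rupees: non-bank counterparties' bank balances rise → +83.5B.
FX sale 85 billion rupees: the counterparty is a bank, so public deposits are unchanged → 0.
Government account inflow 29 billion rupees: non-bank counterparties' bank balances fall → −29B.
Discount-window loan 65.5 billion rupees: the counterparty is a bank, so public deposits are unchanged → 0.
Net: −7 + 83.5 + 0 − 29 + 0 = +47.5 billion.

+47.5 billion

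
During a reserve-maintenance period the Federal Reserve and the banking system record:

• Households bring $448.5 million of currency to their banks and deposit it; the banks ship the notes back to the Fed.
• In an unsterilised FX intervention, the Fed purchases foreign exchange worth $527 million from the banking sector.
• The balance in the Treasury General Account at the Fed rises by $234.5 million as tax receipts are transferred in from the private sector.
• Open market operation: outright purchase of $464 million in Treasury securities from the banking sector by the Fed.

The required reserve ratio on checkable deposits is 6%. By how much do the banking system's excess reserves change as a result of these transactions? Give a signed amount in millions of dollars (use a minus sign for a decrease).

Currency deposit $448.5 million: reserves +$448.5M, deposits +$448.5M.
FX purchase $527 million: reserves +$527M, deposits 0.
Government account inflow $234.5 million: reserves −$234.5M, deposits −$234.5M.
OMO purchase (from banks) $464 million: reserves +$464M, deposits 0.
Totals: Δreserves = +$1205M, Δdeposits = +$214M.
Δrequired reserves = 6% × +$214M = +$12.84M.
Δexcess reserves = Δreserves − Δrequired = +$1205M − (+$12.84M) = +$1192.16 million.

+$1192.16 million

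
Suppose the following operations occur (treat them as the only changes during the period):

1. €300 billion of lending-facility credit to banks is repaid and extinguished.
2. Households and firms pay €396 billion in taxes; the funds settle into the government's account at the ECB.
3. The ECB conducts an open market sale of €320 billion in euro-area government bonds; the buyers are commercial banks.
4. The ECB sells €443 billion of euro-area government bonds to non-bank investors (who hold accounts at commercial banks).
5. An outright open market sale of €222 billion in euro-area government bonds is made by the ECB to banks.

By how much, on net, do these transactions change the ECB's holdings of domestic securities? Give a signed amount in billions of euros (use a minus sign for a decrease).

Discount-window repayment €300 billion: the ECB's securities portfolio is untouched → 0.
Government account inflow €396 billion: the ECB's securities portfolio is untouched → 0.
OMO sale (to banks) €320 billion: securities removed from the ECB's portfolio → −€320B.
Asset sale (to non-banks) €443 billion: securities removed from the ECB's portfolio → −€443B.
OMO sale (to banks) €222 billion: securities removed from the ECB's portfolio → −€222B.
Net: 0 + 0 − 320 − 443 − 222 = -€985 billion.

-€985 billion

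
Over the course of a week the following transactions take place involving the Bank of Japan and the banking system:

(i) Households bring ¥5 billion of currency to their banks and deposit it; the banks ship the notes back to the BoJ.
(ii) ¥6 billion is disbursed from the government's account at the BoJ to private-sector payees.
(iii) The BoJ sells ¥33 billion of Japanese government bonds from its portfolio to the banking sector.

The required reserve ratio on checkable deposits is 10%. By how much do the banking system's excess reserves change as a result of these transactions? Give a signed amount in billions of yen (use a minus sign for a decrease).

-¥23.1 billion

Currency deposit ¥5 billion: reserves +¥5B, deposits +¥5B.
Government spending ¥6 billion: reserves +¥6B, deposits +¥6B.
OMO sale (to banks) ¥33 billion: reserves −¥33B, deposits 0.
Totals: Δreserves = −¥22B, Δdeposits = +¥11B.
Δrequired reserves = 10% × +¥11B = +¥1.1B.
Δexcess reserves = Δreserves − Δrequired = −¥22B − (+¥1.1B) = -¥23.1 billion.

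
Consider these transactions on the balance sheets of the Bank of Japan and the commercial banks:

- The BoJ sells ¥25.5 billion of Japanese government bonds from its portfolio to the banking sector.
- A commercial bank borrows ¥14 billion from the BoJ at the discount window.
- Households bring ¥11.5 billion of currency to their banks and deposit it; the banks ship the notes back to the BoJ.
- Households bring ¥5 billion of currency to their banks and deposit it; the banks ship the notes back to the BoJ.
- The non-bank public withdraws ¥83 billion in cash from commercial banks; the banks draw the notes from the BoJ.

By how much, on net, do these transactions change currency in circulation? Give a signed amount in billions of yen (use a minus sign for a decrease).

+¥66.5 billion

OMO sale (to banks) ¥25.5 billion: no currency enters or leaves circulation → 0.
Discount-window loan ¥14 billion: no currency enters or leaves circulation → 0.
Currency deposit ¥11.5 billion: notes return to the central bank → −¥11.5B.
Currency deposit ¥5 billion: notes return to the central bank → −¥5B.
Currency withdrawal ¥83 billion: notes leave the central bank → +¥83B.
Net: 0 + 0 − 11.5 − 5 + 83 = +¥66.5 billion.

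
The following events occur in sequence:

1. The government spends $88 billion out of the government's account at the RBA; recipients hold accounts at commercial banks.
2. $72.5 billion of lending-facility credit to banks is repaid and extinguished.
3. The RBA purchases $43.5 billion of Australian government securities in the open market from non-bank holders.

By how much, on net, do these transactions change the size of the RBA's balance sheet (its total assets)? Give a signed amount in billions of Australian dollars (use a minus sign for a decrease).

-$29 billion

Government spending $88 billion: only the composition of liabilities changes → 0.
Discount-window repayment $72.5 billion: an RBA asset is shed → −$72.5B.
Asset purchase (from non-banks) $43.5 billion: an RBA asset is acquired → +$43.5B.
Net: 0 − 72.5 + 43.5 = -$29 billion.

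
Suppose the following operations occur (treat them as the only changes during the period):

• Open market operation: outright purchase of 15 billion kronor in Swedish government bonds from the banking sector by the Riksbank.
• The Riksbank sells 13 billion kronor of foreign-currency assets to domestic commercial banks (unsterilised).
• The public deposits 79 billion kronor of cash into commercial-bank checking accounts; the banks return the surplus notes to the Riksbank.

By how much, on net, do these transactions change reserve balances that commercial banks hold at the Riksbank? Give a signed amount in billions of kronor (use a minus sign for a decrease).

+81 billion

Riksbank balance sheet:
  Assets:      Securities +15B, Foreign assets −13B
  Liabilities: Bank reserves +81B, Currency in circulation −79B
Commercial banking system:
  Assets:      Reserves at CB +81B, Securities −15B, Foreign assets +13B
  Liabilities: Checkable deposits +79B
So the change in reserve balances that commercial banks hold at the Riksbank is +81 billion.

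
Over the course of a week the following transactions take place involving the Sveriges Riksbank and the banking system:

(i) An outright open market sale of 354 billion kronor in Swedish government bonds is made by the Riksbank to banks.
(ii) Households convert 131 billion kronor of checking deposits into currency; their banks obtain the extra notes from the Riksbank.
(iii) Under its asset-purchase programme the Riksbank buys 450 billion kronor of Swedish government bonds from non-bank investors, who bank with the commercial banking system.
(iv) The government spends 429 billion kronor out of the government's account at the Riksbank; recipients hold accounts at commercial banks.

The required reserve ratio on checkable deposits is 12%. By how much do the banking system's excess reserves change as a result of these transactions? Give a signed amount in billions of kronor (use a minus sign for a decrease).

OMO sale (to banks) 354 billion kronor: reserves −354B, deposits 0.
Currency withdrawal 131 billion kronor: reserves −131B, deposits −131B.
Asset purchase (from non-banks) 450 billion kronor: reserves +450B, deposits +450B.
Government spending 429 billion kronor: reserves +429B, deposits +429B.
Totals: Δreserves = +394B, Δdeposits = +748B.
Δrequired reserves = 12% × +748B = +89.76B.
Δexcess reserves = Δreserves − Δrequired = +394B − (+89.76B) = +304.24 billion.

+304.24 billion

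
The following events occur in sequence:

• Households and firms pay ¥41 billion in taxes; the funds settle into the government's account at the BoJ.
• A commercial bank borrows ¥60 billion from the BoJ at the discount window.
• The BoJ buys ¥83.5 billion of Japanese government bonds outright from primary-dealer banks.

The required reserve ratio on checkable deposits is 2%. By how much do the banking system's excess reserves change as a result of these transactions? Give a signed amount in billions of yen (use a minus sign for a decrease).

+¥103.32 billion

Government account inflow ¥41 billion: reserves −¥41B, deposits −¥41B.
Discount-window loan ¥60 billion: reserves +¥60B, deposits 0.
OMO purchase (from banks) ¥83.5 billion: reserves +¥83.5B, deposits 0.
Totals: Δreserves = +¥102.5B, Δdeposits = −¥41B.
Δrequired reserves = 2% × −¥41B = −¥0.82B.
Δexcess reserves = Δreserves − Δrequired = +¥102.5B − (−¥0.82B) = +¥103.32 billion.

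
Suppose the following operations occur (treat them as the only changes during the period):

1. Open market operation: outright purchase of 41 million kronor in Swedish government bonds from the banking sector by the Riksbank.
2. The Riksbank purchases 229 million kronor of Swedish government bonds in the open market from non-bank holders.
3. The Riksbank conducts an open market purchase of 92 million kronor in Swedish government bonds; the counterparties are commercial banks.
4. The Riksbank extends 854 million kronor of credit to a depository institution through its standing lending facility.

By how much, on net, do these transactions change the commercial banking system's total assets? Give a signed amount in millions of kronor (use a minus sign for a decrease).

+1083 million

Riksbank balance sheet:
  Assets:      Securities +362M, Loans to banks +854M
  Liabilities: Bank reserves +1216M
Commercial banking system:
  Assets:      Reserves at CB +1216M, Securities −133M
  Liabilities: Checkable deposits +229M, Borrowings from CB +854M
Change in total bank assets = +1083 million.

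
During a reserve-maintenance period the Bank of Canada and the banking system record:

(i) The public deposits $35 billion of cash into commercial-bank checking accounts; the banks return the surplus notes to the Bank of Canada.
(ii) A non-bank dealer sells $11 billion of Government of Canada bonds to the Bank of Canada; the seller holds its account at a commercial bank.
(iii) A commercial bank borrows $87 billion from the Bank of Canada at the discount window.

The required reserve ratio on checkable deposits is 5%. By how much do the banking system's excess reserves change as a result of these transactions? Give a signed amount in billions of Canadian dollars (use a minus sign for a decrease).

Currency deposit $35 billion: reserves +$35B, deposits +$35B.
Asset purchase (from non-banks) $11 billion: reserves +$11B, deposits +$11B.
Discount-window loan $87 billion: reserves +$87B, deposits 0.
Totals: Δreserves = +$133B, Δdeposits = +$46B.
Δrequired reserves = 5% × +$46B = +$2.3B.
Δexcess reserves = Δreserves − Δrequired = +$133B − (+$2.3B) = +$130.7 billion.

+$130.7 billion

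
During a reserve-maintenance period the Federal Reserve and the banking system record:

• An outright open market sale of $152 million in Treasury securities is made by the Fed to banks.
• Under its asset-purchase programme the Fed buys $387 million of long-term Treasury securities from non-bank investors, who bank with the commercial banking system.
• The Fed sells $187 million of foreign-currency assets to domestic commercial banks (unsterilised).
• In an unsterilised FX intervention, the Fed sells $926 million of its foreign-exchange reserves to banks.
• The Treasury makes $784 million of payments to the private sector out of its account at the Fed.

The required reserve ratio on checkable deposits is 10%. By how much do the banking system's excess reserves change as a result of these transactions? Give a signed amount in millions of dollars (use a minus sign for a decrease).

-$211.1 million

OMO sale (to banks) $152 million: reserves −$152M, deposits 0.
Asset purchase (from non-banks) $387 million: reserves +$387M, deposits +$387M.
FX sale $187 million: reserves −$187M, deposits 0.
FX sale $926 million: reserves −$926M, deposits 0.
Government spending $784 million: reserves +$784M, deposits +$784M.
Totals: Δreserves = −$94M, Δdeposits = +$1171M.
Δrequired reserves = 10% × +$1171M = +$117.1M.
Δexcess reserves = Δreserves − Δrequired = −$94M − (+$117.1M) = -$211.1 million.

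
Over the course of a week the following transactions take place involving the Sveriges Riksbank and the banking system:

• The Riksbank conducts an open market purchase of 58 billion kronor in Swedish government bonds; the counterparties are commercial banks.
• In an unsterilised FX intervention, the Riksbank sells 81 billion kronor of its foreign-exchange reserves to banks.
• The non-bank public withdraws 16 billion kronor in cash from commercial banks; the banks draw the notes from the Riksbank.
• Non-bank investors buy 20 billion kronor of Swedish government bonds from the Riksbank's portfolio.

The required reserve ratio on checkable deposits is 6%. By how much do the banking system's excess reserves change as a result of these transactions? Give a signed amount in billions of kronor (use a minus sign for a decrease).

-56.84 billion

OMO purchase (from banks) 58 billion kronor: reserves +58B, deposits 0.
FX sale 81 billion kronor: reserves −81B, deposits 0.
Currency withdrawal 16 billion kronor: reserves −16B, deposits −16B.
Asset sale (to non-banks) 20 billion kronor: reserves −20B, deposits −20B.
Totals: Δreserves = −59B, Δdeposits = −36B.
Δrequired reserves = 6% × −36B = −2.16B.
Δexcess reserves = Δreserves − Δrequired = −59B − (−2.16B) = -56.84 billion.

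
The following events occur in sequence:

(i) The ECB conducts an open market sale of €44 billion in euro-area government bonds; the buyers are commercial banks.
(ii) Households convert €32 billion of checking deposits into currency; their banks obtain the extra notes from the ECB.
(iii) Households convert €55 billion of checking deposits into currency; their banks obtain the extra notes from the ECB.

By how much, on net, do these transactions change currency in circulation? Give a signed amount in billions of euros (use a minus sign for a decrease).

OMO sale (to banks) €44 billion: no currency enters or leaves circulation → 0.
Currency withdrawal €32 billion: notes leave the central bank → +€32B.
Currency withdrawal €55 billion: notes leave the central bank → +€55B.
Net: 0 + 32 + 55 = +€87 billion.

+€87 billion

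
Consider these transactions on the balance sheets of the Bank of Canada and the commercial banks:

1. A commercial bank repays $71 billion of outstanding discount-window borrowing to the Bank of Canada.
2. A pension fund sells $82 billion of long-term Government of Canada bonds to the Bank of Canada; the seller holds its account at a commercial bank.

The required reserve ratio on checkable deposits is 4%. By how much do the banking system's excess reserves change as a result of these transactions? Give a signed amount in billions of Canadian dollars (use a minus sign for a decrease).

+$7.72 billion

Discount-window repayment $71 billion: reserves −$71B, deposits 0.
Asset purchase (from non-banks) $82 billion: reserves +$82B, deposits +$82B.
Totals: Δreserves = +$11B, Δdeposits = +$82B.
Δrequired reserves = 4% × +$82B = +$3.28B.
Δexcess reserves = Δreserves − Δrequired = +$11B − (+$3.28B) = +$7.72 billion.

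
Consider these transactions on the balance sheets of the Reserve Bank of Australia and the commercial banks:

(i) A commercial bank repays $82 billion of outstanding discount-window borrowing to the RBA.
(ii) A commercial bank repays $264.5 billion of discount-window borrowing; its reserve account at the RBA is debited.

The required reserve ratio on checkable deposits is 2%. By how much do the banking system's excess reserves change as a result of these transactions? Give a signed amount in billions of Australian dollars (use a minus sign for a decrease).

Discount-window repayment $82 billion: reserves −$82B, deposits 0.
Discount-window repayment $264.5 billion: reserves −$264.5B, deposits 0.
Totals: Δreserves = −$346.5B, Δdeposits = 0.
Δrequired reserves = 2% × 0 = 0.
Δexcess reserves = Δreserves − Δrequired = −$346.5B − (0) = -$346.5 billion.

-$346.5 billion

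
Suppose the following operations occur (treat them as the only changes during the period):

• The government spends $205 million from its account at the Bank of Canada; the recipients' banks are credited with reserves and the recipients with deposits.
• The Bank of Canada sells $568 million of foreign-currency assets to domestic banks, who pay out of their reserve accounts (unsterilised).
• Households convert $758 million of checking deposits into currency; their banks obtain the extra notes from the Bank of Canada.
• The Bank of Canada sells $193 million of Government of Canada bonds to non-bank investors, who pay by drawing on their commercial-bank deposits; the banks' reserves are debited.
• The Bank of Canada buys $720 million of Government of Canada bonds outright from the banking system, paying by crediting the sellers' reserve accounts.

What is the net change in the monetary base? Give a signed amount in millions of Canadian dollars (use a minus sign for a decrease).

+$164 million

Bank of Canada balance sheet:
  Assets:      Securities +$527M, Foreign assets −$568M
  Liabilities: Bank reserves −$594M, Currency in circulation +$758M, Government deposits −$205M
Monetary base = currency + reserves: +$758M + (−$594M) = +$164 million.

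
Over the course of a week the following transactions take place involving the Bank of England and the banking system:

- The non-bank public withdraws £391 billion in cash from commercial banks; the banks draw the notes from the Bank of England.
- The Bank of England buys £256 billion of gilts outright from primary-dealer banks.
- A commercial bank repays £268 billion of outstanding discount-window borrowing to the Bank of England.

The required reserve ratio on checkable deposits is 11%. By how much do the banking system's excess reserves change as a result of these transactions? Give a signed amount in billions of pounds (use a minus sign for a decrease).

Currency withdrawal £391 billion: reserves −£391B, deposits −£391B.
OMO purchase (from banks) £256 billion: reserves +£256B, deposits 0.
Discount-window repayment £268 billion: reserves −£268B, deposits 0.
Totals: Δreserves = −£403B, Δdeposits = −£391B.
Δrequired reserves = 11% × −£391B = −£43.01B.
Δexcess reserves = Δreserves − Δrequired = −£403B − (−£43.01B) = -£359.99 billion.

-£359.99 billion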